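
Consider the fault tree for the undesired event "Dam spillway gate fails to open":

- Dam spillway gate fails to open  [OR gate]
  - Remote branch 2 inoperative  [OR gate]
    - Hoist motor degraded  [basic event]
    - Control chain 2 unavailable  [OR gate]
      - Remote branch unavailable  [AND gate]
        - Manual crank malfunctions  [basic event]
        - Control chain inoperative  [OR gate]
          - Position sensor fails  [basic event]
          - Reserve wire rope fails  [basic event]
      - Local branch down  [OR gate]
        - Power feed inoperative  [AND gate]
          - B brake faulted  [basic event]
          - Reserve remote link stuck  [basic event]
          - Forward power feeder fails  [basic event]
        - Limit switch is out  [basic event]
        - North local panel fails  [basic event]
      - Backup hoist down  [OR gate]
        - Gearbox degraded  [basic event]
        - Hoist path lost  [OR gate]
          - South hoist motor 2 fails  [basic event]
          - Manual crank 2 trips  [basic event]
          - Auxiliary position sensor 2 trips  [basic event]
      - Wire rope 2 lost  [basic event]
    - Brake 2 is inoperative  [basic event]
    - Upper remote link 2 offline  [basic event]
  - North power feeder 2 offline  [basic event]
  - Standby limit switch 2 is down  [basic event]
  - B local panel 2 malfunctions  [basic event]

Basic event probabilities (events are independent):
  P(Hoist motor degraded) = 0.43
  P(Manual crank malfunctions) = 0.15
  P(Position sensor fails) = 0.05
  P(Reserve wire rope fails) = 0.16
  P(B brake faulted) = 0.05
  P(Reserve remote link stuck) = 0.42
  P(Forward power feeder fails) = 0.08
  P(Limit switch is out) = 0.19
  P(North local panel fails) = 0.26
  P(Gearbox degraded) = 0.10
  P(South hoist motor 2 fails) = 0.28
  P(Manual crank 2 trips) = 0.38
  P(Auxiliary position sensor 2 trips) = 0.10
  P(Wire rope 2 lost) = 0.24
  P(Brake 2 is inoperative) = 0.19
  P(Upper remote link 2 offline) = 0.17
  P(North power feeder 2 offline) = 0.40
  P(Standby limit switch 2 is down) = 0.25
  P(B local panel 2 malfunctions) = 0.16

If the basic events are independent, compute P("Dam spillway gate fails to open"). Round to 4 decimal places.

P(Control chain inoperative) [OR] = 1 − (1−0.05) × (1−0.16) = 0.202000
P(Remote branch unavailable) [AND] = 0.15 × 0.202000 = 0.030300
P(Power feed inoperative) [AND] = 0.05 × 0.42 × 0.08 = 0.001680
P(Local branch down) [OR] = 1 − (1−0.001680) × (1−0.19) × (1−0.26) = 0.401607
P(Hoist path lost) [OR] = 1 − (1−0.28) × (1−0.38) × (1−0.10) = 0.598240
P(Backup hoist down) [OR] = 1 − (1−0.10) × (1−0.598240) = 0.638416
P(Control chain 2 unavailable) [OR] = 1 − (1−0.030300) × (1−0.401607) × (1−0.638416) × (1−0.24) = 0.840542
P(Remote branch 2 inoperative) [OR] = 1 − (1−0.43) × (1−0.840542) × (1−0.19) × (1−0.17) = 0.938894
P(Dam spillway gate fails to open) [OR] = 1 − (1−0.938894) × (1−0.40) × (1−0.25) × (1−0.16) = 0.976902
Rounded to 4 decimal places: P(Dam spillway gate fails to open) ≈ 0.9769.

0.9769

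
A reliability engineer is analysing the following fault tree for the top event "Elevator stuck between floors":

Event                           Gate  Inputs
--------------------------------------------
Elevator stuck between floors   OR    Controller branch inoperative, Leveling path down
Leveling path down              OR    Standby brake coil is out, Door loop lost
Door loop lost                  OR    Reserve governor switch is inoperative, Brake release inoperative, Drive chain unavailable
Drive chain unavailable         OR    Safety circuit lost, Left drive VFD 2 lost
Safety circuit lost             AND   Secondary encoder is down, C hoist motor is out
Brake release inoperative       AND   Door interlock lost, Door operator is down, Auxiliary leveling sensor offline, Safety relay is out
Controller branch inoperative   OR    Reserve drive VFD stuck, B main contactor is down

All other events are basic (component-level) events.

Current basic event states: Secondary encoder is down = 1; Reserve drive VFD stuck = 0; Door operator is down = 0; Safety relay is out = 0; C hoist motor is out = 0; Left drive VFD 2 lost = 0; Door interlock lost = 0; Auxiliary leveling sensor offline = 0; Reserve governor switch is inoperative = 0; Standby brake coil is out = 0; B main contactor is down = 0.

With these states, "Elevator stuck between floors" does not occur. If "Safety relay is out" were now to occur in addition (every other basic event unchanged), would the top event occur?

Counterfactual: set "Safety relay is out" to occurred.
Controller branch inoperative [OR]: Reserve drive VFD stuck=not, B main contactor is down=not → no input occurs → does not occur.
Brake release inoperative [AND]: Door interlock lost=not, Door operator is down=not, Auxiliary leveling sensor offline=not, Safety relay is out=occurs → not all inputs occur → does not occur.
Safety circuit lost [AND]: Secondary encoder is down=occurs, C hoist motor is out=not → not all inputs occur → does not occur.
Drive chain unavailable [OR]: Safety circuit lost=not, Left drive VFD 2 lost=not → no input occurs → does not occur.
Door loop lost [OR]: Reserve governor switch is inoperative=not, Brake release inoperative=not, Drive chain unavailable=not → no input occurs → does not occur.
Leveling path down [OR]: Standby brake coil is out=not, Door loop lost=not → no input occurs → does not occur.
Elevator stuck between floors [OR]: Controller branch inoperative=not, Leveling path down=not → no input occurs → does not occur.

No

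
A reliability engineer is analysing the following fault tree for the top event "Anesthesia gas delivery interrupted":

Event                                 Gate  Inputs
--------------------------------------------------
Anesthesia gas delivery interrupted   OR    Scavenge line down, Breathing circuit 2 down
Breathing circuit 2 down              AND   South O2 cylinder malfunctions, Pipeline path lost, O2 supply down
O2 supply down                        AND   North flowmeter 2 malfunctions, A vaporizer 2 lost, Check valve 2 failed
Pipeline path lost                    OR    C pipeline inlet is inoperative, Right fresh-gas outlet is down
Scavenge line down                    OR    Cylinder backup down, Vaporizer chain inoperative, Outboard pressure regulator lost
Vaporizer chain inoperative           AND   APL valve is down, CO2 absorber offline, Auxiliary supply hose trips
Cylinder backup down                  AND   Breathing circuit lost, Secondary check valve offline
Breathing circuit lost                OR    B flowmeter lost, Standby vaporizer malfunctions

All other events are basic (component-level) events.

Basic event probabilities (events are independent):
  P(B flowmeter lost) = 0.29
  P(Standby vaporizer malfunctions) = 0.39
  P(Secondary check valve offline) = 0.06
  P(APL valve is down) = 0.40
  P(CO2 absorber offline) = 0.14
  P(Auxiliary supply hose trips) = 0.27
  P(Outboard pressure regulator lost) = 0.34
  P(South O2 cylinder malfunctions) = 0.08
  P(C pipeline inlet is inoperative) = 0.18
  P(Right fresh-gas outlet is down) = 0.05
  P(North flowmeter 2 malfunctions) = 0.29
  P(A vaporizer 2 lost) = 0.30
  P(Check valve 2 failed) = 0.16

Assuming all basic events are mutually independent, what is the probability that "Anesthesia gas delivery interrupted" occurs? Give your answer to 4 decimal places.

0.3722

P(Breathing circuit lost) [OR] = 1 − (1−0.29) × (1−0.39) = 0.566900
P(Cylinder backup down) [AND] = 0.566900 × 0.06 = 0.034014
P(Vaporizer chain inoperative) [AND] = 0.40 × 0.14 × 0.27 = 0.015120
P(Scavenge line down) [OR] = 1 − (1−0.034014) × (1−0.015120) × (1−0.34) = 0.372089
P(Pipeline path lost) [OR] = 1 − (1−0.18) × (1−0.05) = 0.221000
P(O2 supply down) [AND] = 0.29 × 0.30 × 0.16 = 0.013920
P(Breathing circuit 2 down) [AND] = 0.08 × 0.221000 × 0.013920 = 0.000246
P(Anesthesia gas delivery interrupted) [OR] = 1 − (1−0.372089) × (1−0.000246) = 0.372243
Rounded to 4 decimal places: P(Anesthesia gas delivery interrupted) ≈ 0.3722.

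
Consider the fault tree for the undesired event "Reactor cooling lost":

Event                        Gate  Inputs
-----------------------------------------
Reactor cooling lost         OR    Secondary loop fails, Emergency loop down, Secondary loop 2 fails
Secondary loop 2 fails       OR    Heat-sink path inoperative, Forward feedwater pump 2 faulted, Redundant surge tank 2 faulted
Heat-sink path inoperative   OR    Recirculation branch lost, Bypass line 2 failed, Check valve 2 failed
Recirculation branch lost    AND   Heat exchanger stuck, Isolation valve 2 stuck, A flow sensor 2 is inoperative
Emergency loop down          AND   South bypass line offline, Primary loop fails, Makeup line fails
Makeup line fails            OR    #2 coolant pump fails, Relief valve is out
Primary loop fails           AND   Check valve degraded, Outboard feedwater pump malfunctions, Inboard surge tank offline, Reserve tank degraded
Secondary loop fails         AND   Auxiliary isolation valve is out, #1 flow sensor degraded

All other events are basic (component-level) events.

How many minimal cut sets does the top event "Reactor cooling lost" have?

8

Secondary loop fails [AND]: one cut set from each child combined → 1 × 1 = 1 cut set(s).
Primary loop fails [AND]: one cut set from each child combined → 1 × 1 × 1 × 1 = 1 cut set(s).
Makeup line fails [OR]: union of children's cut sets → 2 cut set(s).
Emergency loop down [AND]: one cut set from each child combined → 1 × 1 × 2 = 2 cut set(s).
Recirculation branch lost [AND]: one cut set from each child combined → 1 × 1 × 1 = 1 cut set(s).
Heat-sink path inoperative [OR]: union of children's cut sets → 3 cut set(s).
Secondary loop 2 fails [OR]: union of children's cut sets → 5 cut set(s).
Reactor cooling lost [OR]: union of children's cut sets → 8 cut set(s).
Minimal cut sets: {#1 flow sensor degraded, Auxiliary isolation valve is out}; {#2 coolant pump fails, Check valve degraded, Inboard surge tank offline, Outboard feedwater pump malfunctions, Reserve tank degraded, South bypass line offline}; {Check valve degraded, Inboard surge tank offline, Outboard feedwater pump malfunctions, Relief valve is out, Reserve tank degraded, South bypass line offline}; {A flow sensor 2 is inoperative, Heat exchanger stuck, Isolation valve 2 stuck}; {Bypass line 2 failed}; {Check valve 2 failed}; {Forward feedwater pump 2 faulted}; {Redundant surge tank 2 faulted}.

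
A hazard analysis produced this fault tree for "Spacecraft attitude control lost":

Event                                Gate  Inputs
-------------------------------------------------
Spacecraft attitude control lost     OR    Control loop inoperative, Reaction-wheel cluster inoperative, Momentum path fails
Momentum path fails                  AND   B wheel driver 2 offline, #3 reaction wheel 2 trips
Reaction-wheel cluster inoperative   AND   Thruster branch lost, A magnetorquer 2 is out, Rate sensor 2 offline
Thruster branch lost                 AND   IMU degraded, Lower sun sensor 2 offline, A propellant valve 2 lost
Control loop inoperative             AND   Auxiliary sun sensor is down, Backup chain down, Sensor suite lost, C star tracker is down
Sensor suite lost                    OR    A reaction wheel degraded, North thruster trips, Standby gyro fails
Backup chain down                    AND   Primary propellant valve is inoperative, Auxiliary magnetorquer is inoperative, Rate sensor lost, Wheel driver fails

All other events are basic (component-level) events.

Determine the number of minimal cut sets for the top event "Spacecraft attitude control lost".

Backup chain down [AND]: one cut set from each child combined → 1 × 1 × 1 × 1 = 1 cut set(s).
Sensor suite lost [OR]: union of children's cut sets → 3 cut set(s).
Control loop inoperative [AND]: one cut set from each child combined → 1 × 1 × 3 × 1 = 3 cut set(s).
Thruster branch lost [AND]: one cut set from each child combined → 1 × 1 × 1 = 1 cut set(s).
Reaction-wheel cluster inoperative [AND]: one cut set from each child combined → 1 × 1 × 1 = 1 cut set(s).
Momentum path fails [AND]: one cut set from each child combined → 1 × 1 = 1 cut set(s).
Spacecraft attitude control lost [OR]: union of children's cut sets → 5 cut set(s).
Minimal cut sets: {A reaction wheel degraded, Auxiliary magnetorquer is inoperative, Auxiliary sun sensor is down, C star tracker is down, Primary propellant valve is inoperative, Rate sensor lost, Wheel driver fails}; {Auxiliary magnetorquer is inoperative, Auxiliary sun sensor is down, C star tracker is down, North thruster trips, Primary propellant valve is inoperative, Rate sensor lost, Wheel driver fails}; {Auxiliary magnetorquer is inoperative, Auxiliary sun sensor is down, C star tracker is down, Primary propellant valve is inoperative, Rate sensor lost, Standby gyro fails, Wheel driver fails}; {A magnetorquer 2 is out, A propellant valve 2 lost, IMU degraded, Lower sun sensor 2 offline, Rate sensor 2 offline}; {#3 reaction wheel 2 trips, B wheel driver 2 offline}.

5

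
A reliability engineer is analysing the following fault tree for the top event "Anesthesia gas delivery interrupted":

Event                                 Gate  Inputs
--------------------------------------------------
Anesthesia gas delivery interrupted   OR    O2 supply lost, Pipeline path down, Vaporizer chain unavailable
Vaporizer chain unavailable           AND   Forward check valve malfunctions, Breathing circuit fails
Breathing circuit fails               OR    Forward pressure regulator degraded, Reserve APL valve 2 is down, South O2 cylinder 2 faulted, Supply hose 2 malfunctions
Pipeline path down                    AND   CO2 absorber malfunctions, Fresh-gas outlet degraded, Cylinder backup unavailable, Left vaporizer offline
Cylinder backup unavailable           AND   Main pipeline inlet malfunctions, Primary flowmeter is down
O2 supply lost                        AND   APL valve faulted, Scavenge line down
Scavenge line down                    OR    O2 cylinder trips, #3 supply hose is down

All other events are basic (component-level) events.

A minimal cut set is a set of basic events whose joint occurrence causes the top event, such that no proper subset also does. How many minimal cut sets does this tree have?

Scavenge line down [OR]: union of children's cut sets → 2 cut set(s).
O2 supply lost [AND]: one cut set from each child combined → 1 × 2 = 2 cut set(s).
Cylinder backup unavailable [AND]: one cut set from each child combined → 1 × 1 = 1 cut set(s).
Pipeline path down [AND]: one cut set from each child combined → 1 × 1 × 1 × 1 = 1 cut set(s).
Breathing circuit fails [OR]: union of children's cut sets → 4 cut set(s).
Vaporizer chain unavailable [AND]: one cut set from each child combined → 1 × 4 = 4 cut set(s).
Anesthesia gas delivery interrupted [OR]: union of children's cut sets → 7 cut set(s).
Minimal cut sets: {APL valve faulted, O2 cylinder trips}; {#3 supply hose is down, APL valve faulted}; {CO2 absorber malfunctions, Fresh-gas outlet degraded, Left vaporizer offline, Main pipeline inlet malfunctions, Primary flowmeter is down}; {Forward check valve malfunctions, Forward pressure regulator degraded}; {Forward check valve malfunctions, Reserve APL valve 2 is down}; {Forward check valve malfunctions, South O2 cylinder 2 faulted}; {Forward check valve malfunctions, Supply hose 2 malfunctions}.

7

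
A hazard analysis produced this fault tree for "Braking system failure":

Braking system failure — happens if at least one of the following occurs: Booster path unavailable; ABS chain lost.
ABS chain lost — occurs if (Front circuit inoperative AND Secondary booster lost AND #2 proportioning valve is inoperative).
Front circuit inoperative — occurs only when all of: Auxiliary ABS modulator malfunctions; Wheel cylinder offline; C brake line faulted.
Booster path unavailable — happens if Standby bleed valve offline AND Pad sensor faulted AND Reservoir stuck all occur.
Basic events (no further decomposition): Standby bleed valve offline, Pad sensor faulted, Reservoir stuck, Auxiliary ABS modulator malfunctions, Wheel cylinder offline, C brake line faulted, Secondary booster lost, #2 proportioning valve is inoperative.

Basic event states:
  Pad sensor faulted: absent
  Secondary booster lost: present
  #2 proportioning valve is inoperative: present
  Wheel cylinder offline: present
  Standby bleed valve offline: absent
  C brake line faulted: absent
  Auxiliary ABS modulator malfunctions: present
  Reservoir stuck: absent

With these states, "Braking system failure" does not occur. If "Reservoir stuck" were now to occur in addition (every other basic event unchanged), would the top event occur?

No

Counterfactual: set "Reservoir stuck" to occurred.
Booster path unavailable [AND]: Standby bleed valve offline=not, Pad sensor faulted=not, Reservoir stuck=occurs → not all inputs occur → does not occur.
Front circuit inoperative [AND]: Auxiliary ABS modulator malfunctions=occurs, Wheel cylinder offline=occurs, C brake line faulted=not → not all inputs occur → does not occur.
ABS chain lost [AND]: Front circuit inoperative=not, Secondary booster lost=occurs, #2 proportioning valve is inoperative=occurs → not all inputs occur → does not occur.
Braking system failure [OR]: Booster path unavailable=not, ABS chain lost=not → no input occurs → does not occur.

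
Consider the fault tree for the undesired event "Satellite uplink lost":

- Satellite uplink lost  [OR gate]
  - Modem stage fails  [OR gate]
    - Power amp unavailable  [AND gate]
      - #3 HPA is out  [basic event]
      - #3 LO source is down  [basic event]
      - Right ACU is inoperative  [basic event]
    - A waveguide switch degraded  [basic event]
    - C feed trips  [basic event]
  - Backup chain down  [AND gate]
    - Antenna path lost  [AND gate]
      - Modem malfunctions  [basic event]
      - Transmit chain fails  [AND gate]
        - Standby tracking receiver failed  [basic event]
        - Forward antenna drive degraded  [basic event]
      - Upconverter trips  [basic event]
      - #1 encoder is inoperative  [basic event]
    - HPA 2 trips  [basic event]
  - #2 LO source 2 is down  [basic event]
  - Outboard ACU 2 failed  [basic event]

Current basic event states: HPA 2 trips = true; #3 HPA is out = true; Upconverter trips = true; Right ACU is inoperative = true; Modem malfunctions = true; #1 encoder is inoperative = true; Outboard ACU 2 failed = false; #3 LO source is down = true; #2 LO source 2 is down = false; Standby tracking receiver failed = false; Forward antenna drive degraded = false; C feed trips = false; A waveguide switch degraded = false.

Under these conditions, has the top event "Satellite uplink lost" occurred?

Yes

Power amp unavailable [AND]: #3 HPA is out=occurs, #3 LO source is down=occurs, Right ACU is inoperative=occurs → all inputs occur → occurs.
Modem stage fails [OR]: Power amp unavailable=occurs, A waveguide switch degraded=not, C feed trips=not → at least one input occurs → occurs.
Transmit chain fails [AND]: Standby tracking receiver failed=not, Forward antenna drive degraded=not → not all inputs occur → does not occur.
Antenna path lost [AND]: Modem malfunctions=occurs, Transmit chain fails=not, Upconverter trips=occurs, #1 encoder is inoperative=occurs → not all inputs occur → does not occur.
Backup chain down [AND]: Antenna path lost=not, HPA 2 trips=occurs → not all inputs occur → does not occur.
Satellite uplink lost [OR]: Modem stage fails=occurs, Backup chain down=not, #2 LO source 2 is down=not, Outboard ACU 2 failed=not → at least one input occurs → occurs.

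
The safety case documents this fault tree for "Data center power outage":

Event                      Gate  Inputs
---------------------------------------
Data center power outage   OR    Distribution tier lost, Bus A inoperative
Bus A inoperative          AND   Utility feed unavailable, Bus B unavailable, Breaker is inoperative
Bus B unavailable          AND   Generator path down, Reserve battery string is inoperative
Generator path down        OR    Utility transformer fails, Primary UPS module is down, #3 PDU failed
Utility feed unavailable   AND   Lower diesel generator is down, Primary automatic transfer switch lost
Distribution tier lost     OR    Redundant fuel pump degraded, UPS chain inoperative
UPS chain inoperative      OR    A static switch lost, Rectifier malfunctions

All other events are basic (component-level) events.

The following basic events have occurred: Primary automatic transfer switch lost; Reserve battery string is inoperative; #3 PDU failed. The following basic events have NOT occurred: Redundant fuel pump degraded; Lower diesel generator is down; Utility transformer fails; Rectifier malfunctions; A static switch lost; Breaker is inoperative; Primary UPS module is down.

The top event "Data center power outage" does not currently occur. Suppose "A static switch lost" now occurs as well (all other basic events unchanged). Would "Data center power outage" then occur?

Yes

Counterfactual: set "A static switch lost" to occurred.
UPS chain inoperative [OR]: A static switch lost=occurs, Rectifier malfunctions=not → at least one input occurs → occurs.
Distribution tier lost [OR]: Redundant fuel pump degraded=not, UPS chain inoperative=occurs → at least one input occurs → occurs.
Utility feed unavailable [AND]: Lower diesel generator is down=not, Primary automatic transfer switch lost=occurs → not all inputs occur → does not occur.
Generator path down [OR]: Utility transformer fails=not, Primary UPS module is down=not, #3 PDU failed=occurs → at least one input occurs → occurs.
Bus B unavailable [AND]: Generator path down=occurs, Reserve battery string is inoperative=occurs → all inputs occur → occurs.
Bus A inoperative [AND]: Utility feed unavailable=not, Bus B unavailable=occurs, Breaker is inoperative=not → not all inputs occur → does not occur.
Data center power outage [OR]: Distribution tier lost=occurs, Bus A inoperative=not → at least one input occurs → occurs.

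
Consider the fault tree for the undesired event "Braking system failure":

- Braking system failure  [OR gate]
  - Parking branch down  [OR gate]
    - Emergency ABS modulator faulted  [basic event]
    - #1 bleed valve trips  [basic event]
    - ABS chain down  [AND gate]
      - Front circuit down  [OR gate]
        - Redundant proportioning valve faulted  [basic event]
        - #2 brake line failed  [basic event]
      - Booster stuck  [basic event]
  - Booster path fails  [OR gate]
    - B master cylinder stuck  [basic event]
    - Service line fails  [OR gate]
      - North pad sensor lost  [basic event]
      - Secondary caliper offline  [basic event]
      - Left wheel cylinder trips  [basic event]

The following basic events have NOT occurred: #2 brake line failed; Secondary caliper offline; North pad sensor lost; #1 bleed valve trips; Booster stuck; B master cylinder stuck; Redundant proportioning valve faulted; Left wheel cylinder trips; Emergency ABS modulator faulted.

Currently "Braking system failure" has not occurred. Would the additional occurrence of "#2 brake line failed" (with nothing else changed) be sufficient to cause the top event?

No

Counterfactual: set "#2 brake line failed" to occurred.
Front circuit down [OR]: Redundant proportioning valve faulted=not, #2 brake line failed=occurs → at least one input occurs → occurs.
ABS chain down [AND]: Front circuit down=occurs, Booster stuck=not → not all inputs occur → does not occur.
Parking branch down [OR]: Emergency ABS modulator faulted=not, #1 bleed valve trips=not, ABS chain down=not → no input occurs → does not occur.
Service line fails [OR]: North pad sensor lost=not, Secondary caliper offline=not, Left wheel cylinder trips=not → no input occurs → does not occur.
Booster path fails [OR]: B master cylinder stuck=not, Service line fails=not → no input occurs → does not occur.
Braking system failure [OR]: Parking branch down=not, Booster path fails=not → no input occurs → does not occur.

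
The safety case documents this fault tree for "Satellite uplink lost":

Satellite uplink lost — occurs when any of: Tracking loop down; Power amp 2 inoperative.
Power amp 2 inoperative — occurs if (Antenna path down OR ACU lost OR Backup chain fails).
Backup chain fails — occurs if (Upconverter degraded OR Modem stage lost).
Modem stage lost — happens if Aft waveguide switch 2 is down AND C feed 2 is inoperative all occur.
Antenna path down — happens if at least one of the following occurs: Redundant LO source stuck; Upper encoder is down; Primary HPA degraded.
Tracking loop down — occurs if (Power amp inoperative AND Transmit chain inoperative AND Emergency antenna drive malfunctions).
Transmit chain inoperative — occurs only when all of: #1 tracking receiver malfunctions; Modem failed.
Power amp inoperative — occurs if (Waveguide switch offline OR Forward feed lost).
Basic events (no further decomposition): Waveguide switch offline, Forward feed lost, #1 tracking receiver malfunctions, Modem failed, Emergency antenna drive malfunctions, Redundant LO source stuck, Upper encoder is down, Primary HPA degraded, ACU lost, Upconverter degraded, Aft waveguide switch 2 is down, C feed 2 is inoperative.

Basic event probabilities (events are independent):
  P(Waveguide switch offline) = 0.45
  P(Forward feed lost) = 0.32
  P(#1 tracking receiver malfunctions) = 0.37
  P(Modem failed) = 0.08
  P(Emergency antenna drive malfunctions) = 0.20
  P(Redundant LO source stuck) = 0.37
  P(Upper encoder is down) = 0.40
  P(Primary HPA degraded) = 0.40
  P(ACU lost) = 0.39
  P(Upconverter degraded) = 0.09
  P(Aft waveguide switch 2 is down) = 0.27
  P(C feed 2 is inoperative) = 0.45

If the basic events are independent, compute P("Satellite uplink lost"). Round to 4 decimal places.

0.8898

P(Power amp inoperative) [OR] = 1 − (1−0.45) × (1−0.32) = 0.626000
P(Transmit chain inoperative) [AND] = 0.37 × 0.08 = 0.029600
P(Tracking loop down) [AND] = 0.626000 × 0.029600 × 0.20 = 0.003706
P(Antenna path down) [OR] = 1 − (1−0.37) × (1−0.40) × (1−0.40) = 0.773200
P(Modem stage lost) [AND] = 0.27 × 0.45 = 0.121500
P(Backup chain fails) [OR] = 1 − (1−0.09) × (1−0.121500) = 0.200565
P(Power amp 2 inoperative) [OR] = 1 − (1−0.773200) × (1−0.39) × (1−0.200565) = 0.889400
P(Satellite uplink lost) [OR] = 1 − (1−0.003706) × (1−0.889400) = 0.889810
Rounded to 4 decimal places: P(Satellite uplink lost) ≈ 0.8898.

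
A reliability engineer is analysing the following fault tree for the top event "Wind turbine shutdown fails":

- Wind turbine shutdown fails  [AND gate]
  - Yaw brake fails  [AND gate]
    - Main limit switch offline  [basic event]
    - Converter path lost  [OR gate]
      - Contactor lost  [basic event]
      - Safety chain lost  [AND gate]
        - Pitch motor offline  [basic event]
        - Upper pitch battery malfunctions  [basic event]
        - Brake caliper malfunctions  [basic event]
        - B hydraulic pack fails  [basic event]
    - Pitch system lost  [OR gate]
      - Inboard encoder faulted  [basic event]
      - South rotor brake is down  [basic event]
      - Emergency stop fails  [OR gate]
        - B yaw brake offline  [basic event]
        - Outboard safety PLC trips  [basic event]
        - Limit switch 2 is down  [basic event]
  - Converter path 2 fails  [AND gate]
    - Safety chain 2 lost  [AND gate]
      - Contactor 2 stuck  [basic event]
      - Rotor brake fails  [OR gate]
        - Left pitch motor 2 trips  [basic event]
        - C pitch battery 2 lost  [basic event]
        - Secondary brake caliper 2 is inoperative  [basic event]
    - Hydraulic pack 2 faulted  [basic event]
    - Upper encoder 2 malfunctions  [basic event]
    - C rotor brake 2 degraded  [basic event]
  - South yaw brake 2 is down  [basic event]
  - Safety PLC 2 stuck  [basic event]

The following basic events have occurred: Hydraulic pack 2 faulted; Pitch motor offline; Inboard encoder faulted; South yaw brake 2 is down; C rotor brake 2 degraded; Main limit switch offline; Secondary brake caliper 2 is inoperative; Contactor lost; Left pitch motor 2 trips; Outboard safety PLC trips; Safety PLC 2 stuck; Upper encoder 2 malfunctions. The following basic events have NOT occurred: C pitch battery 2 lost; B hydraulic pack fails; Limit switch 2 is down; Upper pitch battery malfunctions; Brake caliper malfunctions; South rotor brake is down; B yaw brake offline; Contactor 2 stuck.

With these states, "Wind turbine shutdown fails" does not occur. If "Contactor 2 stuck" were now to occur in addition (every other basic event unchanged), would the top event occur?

Counterfactual: set "Contactor 2 stuck" to occurred.
Safety chain lost [AND]: Pitch motor offline=occurs, Upper pitch battery malfunctions=not, Brake caliper malfunctions=not, B hydraulic pack fails=not → not all inputs occur → does not occur.
Converter path lost [OR]: Contactor lost=occurs, Safety chain lost=not → at least one input occurs → occurs.
Emergency stop fails [OR]: B yaw brake offline=not, Outboard safety PLC trips=occurs, Limit switch 2 is down=not → at least one input occurs → occurs.
Pitch system lost [OR]: Inboard encoder faulted=occurs, South rotor brake is down=not, Emergency stop fails=occurs → at least one input occurs → occurs.
Yaw brake fails [AND]: Main limit switch offline=occurs, Converter path lost=occurs, Pitch system lost=occurs → all inputs occur → occurs.
Rotor brake fails [OR]: Left pitch motor 2 trips=occurs, C pitch battery 2 lost=not, Secondary brake caliper 2 is inoperative=occurs → at least one input occurs → occurs.
Safety chain 2 lost [AND]: Contactor 2 stuck=occurs, Rotor brake fails=occurs → all inputs occur → occurs.
Converter path 2 fails [AND]: Safety chain 2 lost=occurs, Hydraulic pack 2 faulted=occurs, Upper encoder 2 malfunctions=occurs, C rotor brake 2 degraded=occurs → all inputs occur → occurs.
Wind turbine shutdown fails [AND]: Yaw brake fails=occurs, Converter path 2 fails=occurs, South yaw brake 2 is down=occurs, Safety PLC 2 stuck=occurs → all inputs occur → occurs.

Yes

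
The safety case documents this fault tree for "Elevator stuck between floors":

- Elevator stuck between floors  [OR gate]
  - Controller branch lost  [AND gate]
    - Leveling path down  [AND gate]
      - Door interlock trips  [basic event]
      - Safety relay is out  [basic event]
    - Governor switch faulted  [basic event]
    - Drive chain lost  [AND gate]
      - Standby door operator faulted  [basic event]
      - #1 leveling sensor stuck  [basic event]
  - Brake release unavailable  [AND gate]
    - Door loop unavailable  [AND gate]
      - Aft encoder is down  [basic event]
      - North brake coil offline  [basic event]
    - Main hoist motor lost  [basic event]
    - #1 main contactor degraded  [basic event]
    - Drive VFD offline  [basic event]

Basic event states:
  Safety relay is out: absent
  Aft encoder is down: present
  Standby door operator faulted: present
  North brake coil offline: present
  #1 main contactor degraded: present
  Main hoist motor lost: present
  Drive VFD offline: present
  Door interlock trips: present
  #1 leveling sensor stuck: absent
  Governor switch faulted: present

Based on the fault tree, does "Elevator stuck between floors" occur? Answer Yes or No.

Leveling path down [AND]: Door interlock trips=occurs, Safety relay is out=not → not all inputs occur → does not occur.
Drive chain lost [AND]: Standby door operator faulted=occurs, #1 leveling sensor stuck=not → not all inputs occur → does not occur.
Controller branch lost [AND]: Leveling path down=not, Governor switch faulted=occurs, Drive chain lost=not → not all inputs occur → does not occur.
Door loop unavailable [AND]: Aft encoder is down=occurs, North brake coil offline=occurs → all inputs occur → occurs.
Brake release unavailable [AND]: Door loop unavailable=occurs, Main hoist motor lost=occurs, #1 main contactor degraded=occurs, Drive VFD offline=occurs → all inputs occur → occurs.
Elevator stuck between floors [OR]: Controller branch lost=not, Brake release unavailable=occurs → at least one input occurs → occurs.

Yes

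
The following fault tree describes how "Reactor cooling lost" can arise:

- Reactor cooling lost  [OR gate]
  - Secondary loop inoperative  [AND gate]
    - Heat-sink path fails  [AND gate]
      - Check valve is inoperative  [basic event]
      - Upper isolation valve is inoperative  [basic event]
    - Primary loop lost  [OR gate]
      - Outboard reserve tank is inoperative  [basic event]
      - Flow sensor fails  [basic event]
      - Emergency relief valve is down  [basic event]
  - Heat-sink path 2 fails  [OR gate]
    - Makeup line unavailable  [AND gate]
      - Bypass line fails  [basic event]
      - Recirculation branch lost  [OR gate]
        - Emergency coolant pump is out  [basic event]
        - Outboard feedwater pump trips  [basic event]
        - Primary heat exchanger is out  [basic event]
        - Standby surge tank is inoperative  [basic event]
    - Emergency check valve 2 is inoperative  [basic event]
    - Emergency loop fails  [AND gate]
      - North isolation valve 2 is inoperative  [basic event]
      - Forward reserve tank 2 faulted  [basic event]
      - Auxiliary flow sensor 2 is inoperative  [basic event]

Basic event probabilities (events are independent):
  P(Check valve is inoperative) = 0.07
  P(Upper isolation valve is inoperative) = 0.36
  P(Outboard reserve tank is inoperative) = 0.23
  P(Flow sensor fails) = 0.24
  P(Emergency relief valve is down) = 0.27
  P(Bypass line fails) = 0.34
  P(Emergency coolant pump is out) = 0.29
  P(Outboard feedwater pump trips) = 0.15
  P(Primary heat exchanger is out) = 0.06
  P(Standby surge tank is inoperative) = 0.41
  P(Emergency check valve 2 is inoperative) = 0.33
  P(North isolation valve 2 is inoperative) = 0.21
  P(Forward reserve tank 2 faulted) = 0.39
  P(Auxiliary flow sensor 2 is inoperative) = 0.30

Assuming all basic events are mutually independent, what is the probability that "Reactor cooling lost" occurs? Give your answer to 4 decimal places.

P(Heat-sink path fails) [AND] = 0.07 × 0.36 = 0.025200
P(Primary loop lost) [OR] = 1 − (1−0.23) × (1−0.24) × (1−0.27) = 0.572804
P(Secondary loop inoperative) [AND] = 0.025200 × 0.572804 = 0.014435
P(Recirculation branch lost) [OR] = 1 − (1−0.29) × (1−0.15) × (1−0.06) × (1−0.41) = 0.665299
P(Makeup line unavailable) [AND] = 0.34 × 0.665299 = 0.226202
P(Emergency loop fails) [AND] = 0.21 × 0.39 × 0.30 = 0.024570
P(Heat-sink path 2 fails) [OR] = 1 − (1−0.226202) × (1−0.33) × (1−0.024570) = 0.494294
P(Reactor cooling lost) [OR] = 1 − (1−0.014435) × (1−0.494294) = 0.501594
Rounded to 4 decimal places: P(Reactor cooling lost) ≈ 0.5016.

0.5016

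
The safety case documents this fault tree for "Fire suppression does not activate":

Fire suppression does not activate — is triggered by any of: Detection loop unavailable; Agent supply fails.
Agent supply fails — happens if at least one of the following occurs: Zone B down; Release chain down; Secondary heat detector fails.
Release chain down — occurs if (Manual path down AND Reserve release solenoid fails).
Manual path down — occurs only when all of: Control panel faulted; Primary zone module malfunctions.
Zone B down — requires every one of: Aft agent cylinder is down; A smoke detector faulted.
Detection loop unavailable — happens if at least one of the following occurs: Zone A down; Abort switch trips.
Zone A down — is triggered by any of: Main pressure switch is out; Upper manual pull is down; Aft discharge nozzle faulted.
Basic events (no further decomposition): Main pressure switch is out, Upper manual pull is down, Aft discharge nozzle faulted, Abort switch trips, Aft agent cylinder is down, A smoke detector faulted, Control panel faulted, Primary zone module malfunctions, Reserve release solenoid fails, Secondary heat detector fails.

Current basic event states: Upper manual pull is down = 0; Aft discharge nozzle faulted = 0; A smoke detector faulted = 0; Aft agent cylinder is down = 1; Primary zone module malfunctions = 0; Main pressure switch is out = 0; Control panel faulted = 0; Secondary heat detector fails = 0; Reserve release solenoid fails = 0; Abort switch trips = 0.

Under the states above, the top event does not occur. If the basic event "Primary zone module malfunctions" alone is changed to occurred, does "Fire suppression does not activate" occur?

No

Counterfactual: set "Primary zone module malfunctions" to occurred.
Zone A down [OR]: Main pressure switch is out=not, Upper manual pull is down=not, Aft discharge nozzle faulted=not → no input occurs → does not occur.
Detection loop unavailable [OR]: Zone A down=not, Abort switch trips=not → no input occurs → does not occur.
Zone B down [AND]: Aft agent cylinder is down=occurs, A smoke detector faulted=not → not all inputs occur → does not occur.
Manual path down [AND]: Control panel faulted=not, Primary zone module malfunctions=occurs → not all inputs occur → does not occur.
Release chain down [AND]: Manual path down=not, Reserve release solenoid fails=not → not all inputs occur → does not occur.
Agent supply fails [OR]: Zone B down=not, Release chain down=not, Secondary heat detector fails=not → no input occurs → does not occur.
Fire suppression does not activate [OR]: Detection loop unavailable=not, Agent supply fails=not → no input occurs → does not occur.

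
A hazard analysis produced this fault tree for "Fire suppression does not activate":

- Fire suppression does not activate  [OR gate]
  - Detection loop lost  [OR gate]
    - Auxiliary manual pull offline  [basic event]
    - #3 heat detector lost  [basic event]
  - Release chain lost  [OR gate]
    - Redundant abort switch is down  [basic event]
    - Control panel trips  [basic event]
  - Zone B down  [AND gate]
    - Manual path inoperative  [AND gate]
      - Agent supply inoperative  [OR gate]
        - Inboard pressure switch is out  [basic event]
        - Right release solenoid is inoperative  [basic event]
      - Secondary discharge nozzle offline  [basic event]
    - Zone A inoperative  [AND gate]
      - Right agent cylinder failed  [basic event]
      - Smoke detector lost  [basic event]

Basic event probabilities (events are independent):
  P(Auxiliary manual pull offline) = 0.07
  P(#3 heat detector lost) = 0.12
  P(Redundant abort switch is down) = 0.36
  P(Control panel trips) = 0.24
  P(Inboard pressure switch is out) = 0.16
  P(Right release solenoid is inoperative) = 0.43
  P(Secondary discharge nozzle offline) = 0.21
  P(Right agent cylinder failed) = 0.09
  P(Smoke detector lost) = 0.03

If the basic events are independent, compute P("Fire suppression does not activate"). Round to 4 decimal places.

0.6020

P(Detection loop lost) [OR] = 1 − (1−0.07) × (1−0.12) = 0.181600
P(Release chain lost) [OR] = 1 − (1−0.36) × (1−0.24) = 0.513600
P(Agent supply inoperative) [OR] = 1 − (1−0.16) × (1−0.43) = 0.521200
P(Manual path inoperative) [AND] = 0.521200 × 0.21 = 0.109452
P(Zone A inoperative) [AND] = 0.09 × 0.03 = 0.002700
P(Zone B down) [AND] = 0.109452 × 0.002700 = 0.000296
P(Fire suppression does not activate) [OR] = 1 − (1−0.181600) × (1−0.513600) × (1−0.000296) = 0.602048
Rounded to 4 decimal places: P(Fire suppression does not activate) ≈ 0.6020.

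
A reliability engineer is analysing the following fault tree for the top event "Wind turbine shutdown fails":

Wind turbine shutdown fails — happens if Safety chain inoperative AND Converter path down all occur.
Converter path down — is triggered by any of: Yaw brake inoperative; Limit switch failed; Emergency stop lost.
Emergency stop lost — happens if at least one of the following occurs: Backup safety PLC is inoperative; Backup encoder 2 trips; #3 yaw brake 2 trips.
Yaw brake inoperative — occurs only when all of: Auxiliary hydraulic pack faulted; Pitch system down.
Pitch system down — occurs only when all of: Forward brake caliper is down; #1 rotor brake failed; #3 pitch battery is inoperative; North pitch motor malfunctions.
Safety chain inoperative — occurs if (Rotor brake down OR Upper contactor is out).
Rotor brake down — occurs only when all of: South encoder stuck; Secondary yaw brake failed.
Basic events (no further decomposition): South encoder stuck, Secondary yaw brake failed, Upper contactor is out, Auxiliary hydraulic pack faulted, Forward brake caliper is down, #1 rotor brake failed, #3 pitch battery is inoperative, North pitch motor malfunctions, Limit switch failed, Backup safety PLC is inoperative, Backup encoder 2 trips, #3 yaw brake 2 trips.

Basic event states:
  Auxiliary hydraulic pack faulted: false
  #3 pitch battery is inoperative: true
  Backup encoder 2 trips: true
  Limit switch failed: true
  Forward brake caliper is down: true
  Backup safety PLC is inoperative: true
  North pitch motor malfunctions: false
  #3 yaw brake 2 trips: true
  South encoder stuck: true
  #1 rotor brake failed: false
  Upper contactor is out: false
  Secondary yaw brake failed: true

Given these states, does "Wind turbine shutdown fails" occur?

Rotor brake down [AND]: South encoder stuck=occurs, Secondary yaw brake failed=occurs → all inputs occur → occurs.
Safety chain inoperative [OR]: Rotor brake down=occurs, Upper contactor is out=not → at least one input occurs → occurs.
Pitch system down [AND]: Forward brake caliper is down=occurs, #1 rotor brake failed=not, #3 pitch battery is inoperative=occurs, North pitch motor malfunctions=not → not all inputs occur → does not occur.
Yaw brake inoperative [AND]: Auxiliary hydraulic pack faulted=not, Pitch system down=not → not all inputs occur → does not occur.
Emergency stop lost [OR]: Backup safety PLC is inoperative=occurs, Backup encoder 2 trips=occurs, #3 yaw brake 2 trips=occurs → at least one input occurs → occurs.
Converter path down [OR]: Yaw brake inoperative=not, Limit switch failed=occurs, Emergency stop lost=occurs → at least one input occurs → occurs.
Wind turbine shutdown fails [AND]: Safety chain inoperative=occurs, Converter path down=occurs → all inputs occur → occurs.

Yes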